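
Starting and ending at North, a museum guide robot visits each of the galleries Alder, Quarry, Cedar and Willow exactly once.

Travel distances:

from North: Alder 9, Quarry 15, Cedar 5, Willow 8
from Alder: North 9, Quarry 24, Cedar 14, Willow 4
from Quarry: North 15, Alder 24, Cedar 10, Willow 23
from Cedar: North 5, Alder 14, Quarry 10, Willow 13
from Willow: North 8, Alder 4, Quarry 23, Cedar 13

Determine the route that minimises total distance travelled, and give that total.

Shortest round trip = 51.

There are 12 distinct closed tours to check (reversals are equivalent).
North→Alder→Quarry→Cedar→Willow→North: 9+24+10+13+8 = 64
North→Alder→Quarry→Willow→Cedar→North: 9+24+23+13+5 = 74
North→Alder→Cedar→Quarry→Willow→North: 9+14+10+23+8 = 64
North→Alder→Cedar→Willow→Quarry→North: 9+14+13+23+15 = 74
North→Alder→Willow→Quarry→Cedar→North: 9+4+23+10+5 = 51
North→Alder→Willow→Cedar→Quarry→North: 9+4+13+10+15 = 51
North→Quarry→Alder→Cedar→Willow→North: 15+24+14+13+8 = 74
North→Quarry→Alder→Willow→Cedar→North: 15+24+4+13+5 = 61
North→Quarry→Cedar→Alder→Willow→North: 15+10+14+4+8 = 51
North→Quarry→Willow→Alder→Cedar→North: 15+23+4+14+5 = 61
North→Cedar→Alder→Quarry→Willow→North: 5+14+24+23+8 = 74
North→Cedar→Quarry→Alder→Willow→North: 5+10+24+4+8 = 51
The minimum is 51.
One optimal route: North → Alder → Willow → Quarry → Cedar → North (or its reverse).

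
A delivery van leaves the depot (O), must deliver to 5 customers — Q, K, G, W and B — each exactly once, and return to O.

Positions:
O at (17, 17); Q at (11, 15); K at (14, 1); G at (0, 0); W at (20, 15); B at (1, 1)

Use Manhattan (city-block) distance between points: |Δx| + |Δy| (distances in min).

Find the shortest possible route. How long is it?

With 5 stops there are 5!/2 = 60 distinct round trips (a route and its reverse cost the same).
O-Q-K-G-W-B-O: 8+17+15+35+33+32 = 140
O-Q-K-G-B-W-O: 8+17+15+2+33+5 = 80
O-Q-K-W-G-B-O: 8+17+20+35+2+32 = 114
O-Q-K-W-B-G-O: 8+17+20+33+2+34 = 114
O-Q-K-B-G-W-O: 8+17+13+2+35+5 = 80
O-Q-K-B-W-G-O: 8+17+13+33+35+34 = 140
O-Q-G-K-W-B-O: 8+26+15+20+33+32 = 134
O-Q-G-K-B-W-O: 8+26+15+13+33+5 = 100
O-Q-G-W-K-B-O: 8+26+35+20+13+32 = 134
O-Q-G-W-B-K-O: 8+26+35+33+13+19 = 134
O-Q-G-B-K-W-O: 8+26+2+13+20+5 = 74
O-Q-G-B-W-K-O: 8+26+2+33+20+19 = 108
O-Q-W-K-G-B-O: 8+9+20+15+2+32 = 86
O-Q-W-K-B-G-O: 8+9+20+13+2+34 = 86
… (46 more)
The minimum is 74.
One optimal route: O → Q → G → B → K → W → O (or its reverse).

Minimum total distance: 74 min.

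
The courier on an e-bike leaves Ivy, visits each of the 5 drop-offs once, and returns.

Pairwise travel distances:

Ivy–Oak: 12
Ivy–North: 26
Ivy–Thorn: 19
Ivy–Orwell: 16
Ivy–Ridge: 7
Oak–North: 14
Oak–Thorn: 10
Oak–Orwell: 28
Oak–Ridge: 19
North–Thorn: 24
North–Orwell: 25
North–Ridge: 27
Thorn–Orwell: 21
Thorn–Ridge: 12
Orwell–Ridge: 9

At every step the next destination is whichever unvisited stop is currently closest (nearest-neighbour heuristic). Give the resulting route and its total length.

From Ivy: distances to unvisited — Ridge=7, Oak=12, Orwell=16, Thorn=19, North=26. Nearest is Ridge (7).
From Ridge: distances to unvisited — Orwell=9, Thorn=12, Oak=19, North=27. Nearest is Orwell (9).
From Orwell: distances to unvisited — Thorn=21, North=25, Oak=28. Nearest is Thorn (21).
From Thorn: distances to unvisited — Oak=10, North=24. Nearest is Oak (10).
From Oak: distances to unvisited — North=14. Nearest is North (14).
Return North→Ivy: 26.
Total = 7 + 9 + 21 + 10 + 14 + 26 = 87.

Total distance 87 via the nearest-neighbour route Ivy → Ridge → Orwell → Thorn → Oak → North → Ivy.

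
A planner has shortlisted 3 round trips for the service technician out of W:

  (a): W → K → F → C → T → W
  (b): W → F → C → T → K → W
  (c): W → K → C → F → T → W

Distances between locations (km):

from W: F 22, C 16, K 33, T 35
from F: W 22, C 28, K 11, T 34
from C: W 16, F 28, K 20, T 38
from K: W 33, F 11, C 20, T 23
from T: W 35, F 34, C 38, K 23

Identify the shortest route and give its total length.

(a): 33 + 11 + 28 + 38 + 35 = 145
(b): 22 + 28 + 38 + 23 + 33 = 144
(c): 33 + 20 + 28 + 34 + 35 = 150

Shortest is (b), total 144 km.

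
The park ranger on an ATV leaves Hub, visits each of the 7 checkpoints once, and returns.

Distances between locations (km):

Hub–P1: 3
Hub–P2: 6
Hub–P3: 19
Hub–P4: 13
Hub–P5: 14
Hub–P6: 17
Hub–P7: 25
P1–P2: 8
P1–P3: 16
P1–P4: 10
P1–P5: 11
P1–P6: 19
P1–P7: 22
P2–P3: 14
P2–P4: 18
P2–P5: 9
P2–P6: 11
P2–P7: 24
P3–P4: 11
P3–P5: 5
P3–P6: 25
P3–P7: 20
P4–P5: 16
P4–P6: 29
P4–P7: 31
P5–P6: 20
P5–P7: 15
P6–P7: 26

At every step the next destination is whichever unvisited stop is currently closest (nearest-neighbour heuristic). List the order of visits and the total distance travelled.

Hub → [P1:3 / P2:6 / P4:13 / P5:14 / P6:17 / P3:19 / P7:25] → P1 (3)
P1 → [P2:8 / P4:10 / P5:11 / P3:16 / P6:19 / P7:22] → P2 (8)
P2 → [P5:9 / P6:11 / P3:14 / P4:18 / P7:24] → P5 (9)
P5 → [P3:5 / P7:15 / P4:16 / P6:20] → P3 (5)
P3 → [P4:11 / P7:20 / P6:25] → P4 (11)
P4 → [P6:29 / P7:31] → P6 (29)
P6 → [P7:26] → P7 (26)
Return P7→Hub: 25.
Total = 3 + 8 + 9 + 5 + 11 + 29 + 26 + 25 = 116.

Nearest-neighbour total = 116 km; route Hub → P1 → P2 → P5 → P3 → P4 → P6 → P7 → Hub.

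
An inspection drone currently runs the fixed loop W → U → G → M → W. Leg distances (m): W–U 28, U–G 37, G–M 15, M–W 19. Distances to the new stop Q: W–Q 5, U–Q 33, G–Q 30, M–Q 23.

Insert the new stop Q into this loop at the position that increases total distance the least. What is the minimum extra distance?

Insertion cost between consecutive stops i–j is d(i,Q) + d(Q,j) − d(i,j):
  between W and U: 5 + 33 − 28 = 10
  between U and G: 33 + 30 − 37 = 26
  between G and M: 30 + 23 − 15 = 38
  between M and W: 23 + 5 − 19 = 9
Cheapest insertion is between M and W, adding 9.
New total = 99 + 9 = 108.

+9 m — insert Q between M and W.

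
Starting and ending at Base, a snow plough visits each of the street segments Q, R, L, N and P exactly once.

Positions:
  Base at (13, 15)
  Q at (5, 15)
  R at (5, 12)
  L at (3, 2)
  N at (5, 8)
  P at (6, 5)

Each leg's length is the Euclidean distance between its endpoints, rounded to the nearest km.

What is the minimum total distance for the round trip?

Shortest round trip = 37 km.

There are 60 distinct closed tours to check (reversals are equivalent).
Base → Q → R → L → N → P → Base: 8+3+10+6+3+12 = 42
Base → Q → R → L → P → N → Base: 8+3+10+4+3+11 = 39
Base → Q → R → N → L → P → Base: 8+3+4+6+4+12 = 37
Base → Q → R → N → P → L → Base: 8+3+4+3+4+16 = 38
Base → Q → R → P → L → N → Base: 8+3+7+4+6+11 = 39
Base → Q → R → P → N → L → Base: 8+3+7+3+6+16 = 43
Base → Q → L → R → N → P → Base: 8+13+10+4+3+12 = 50
Base → Q → L → R → P → N → Base: 8+13+10+7+3+11 = 52
Base → Q → L → N → R → P → Base: 8+13+6+4+7+12 = 50
Base → Q → L → N → P → R → Base: 8+13+6+3+7+9 = 46
Base → Q → L → P → R → N → Base: 8+13+4+7+4+11 = 47
Base → Q → L → P → N → R → Base: 8+13+4+3+4+9 = 41
Base → Q → N → R → L → P → Base: 8+7+4+10+4+12 = 45
Base → Q → N → R → P → L → Base: 8+7+4+7+4+16 = 46
… (46 more)
The minimum is 37.
One optimal route: Base → Q → R → N → L → P → Base (or its reverse).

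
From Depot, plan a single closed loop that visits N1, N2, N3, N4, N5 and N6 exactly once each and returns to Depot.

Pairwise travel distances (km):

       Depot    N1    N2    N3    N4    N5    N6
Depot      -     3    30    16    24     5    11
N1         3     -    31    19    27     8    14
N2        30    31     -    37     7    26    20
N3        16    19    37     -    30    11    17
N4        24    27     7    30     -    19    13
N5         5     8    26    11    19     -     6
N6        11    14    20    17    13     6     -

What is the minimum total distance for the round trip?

Depot → N1 → N2 → N3 → N4 → N5 → N6 → Depot: 3+31+37+30+19+6+11 = 137
Depot → N1 → N2 → N3 → N4 → N6 → N5 → Depot: 3+31+37+30+13+6+5 = 125
Depot → N1 → N2 → N3 → N5 → N4 → N6 → Depot: 3+31+37+11+19+13+11 = 125
Depot → N1 → N2 → N3 → N5 → N6 → N4 → Depot: 3+31+37+11+6+13+24 = 125
Depot → N1 → N2 → N3 → N6 → N4 → N5 → Depot: 3+31+37+17+13+19+5 = 125
Depot → N1 → N2 → N3 → N6 → N5 → N4 → Depot: 3+31+37+17+6+19+24 = 137
Depot → N1 → N2 → N4 → N3 → N5 → N6 → Depot: 3+31+7+30+11+6+11 = 99
Depot → N1 → N2 → N4 → N3 → N6 → N5 → Depot: 3+31+7+30+17+6+5 = 99
… (352 more)
Depot → N1 → N2 → N4 → N6 → N3 → N5 → Depot: 3+31+7+13+17+11+5 = 87  ← best
The minimum is 87.
One optimal route: Depot → N1 → N2 → N4 → N6 → N3 → N5 → Depot (or its reverse).

Shortest round trip = 87 km.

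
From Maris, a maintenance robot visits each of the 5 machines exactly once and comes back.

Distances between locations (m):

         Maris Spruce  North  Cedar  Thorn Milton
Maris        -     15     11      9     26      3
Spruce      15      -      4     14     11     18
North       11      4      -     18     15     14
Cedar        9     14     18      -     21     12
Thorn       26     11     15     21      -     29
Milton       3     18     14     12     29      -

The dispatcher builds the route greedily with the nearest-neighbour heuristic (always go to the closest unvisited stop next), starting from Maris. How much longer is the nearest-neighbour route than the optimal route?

Maris: Milton=3, Cedar=9, North=11, Spruce=15, Thorn=26 ⇒ Milton
Milton: Cedar=12, North=14, Spruce=18, Thorn=29 ⇒ Cedar
Cedar: Spruce=14, North=18, Thorn=21 ⇒ Spruce
Spruce: North=4, Thorn=11 ⇒ North
North: Thorn=15 ⇒ Thorn
NN route Maris → Milton → Cedar → Spruce → North → Thorn → Maris costs 74.
Optimal: Maris → North → Spruce → Thorn → Cedar → Milton → Maris costs 62 (by enumerating all 60 distinct tours).
Excess = 74 − 62 = 12.

Excess over optimum: 12 m.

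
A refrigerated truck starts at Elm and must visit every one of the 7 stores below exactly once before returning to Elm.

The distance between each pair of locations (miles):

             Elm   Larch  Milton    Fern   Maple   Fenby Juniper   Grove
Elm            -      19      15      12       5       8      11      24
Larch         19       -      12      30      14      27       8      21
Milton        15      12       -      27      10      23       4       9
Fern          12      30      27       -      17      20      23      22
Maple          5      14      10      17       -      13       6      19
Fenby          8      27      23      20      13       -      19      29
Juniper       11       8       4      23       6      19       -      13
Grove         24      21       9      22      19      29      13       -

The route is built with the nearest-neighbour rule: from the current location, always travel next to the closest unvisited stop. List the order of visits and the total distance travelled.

Elm → [Maple:5 / Fenby:8 / Juniper:11 / Fern:12 / Milton:15 / Larch:19 / Grove:24] → Maple (5)
Maple → [Juniper:6 / Milton:10 / Fenby:13 / Larch:14 / Fern:17 / Grove:19] → Juniper (6)
Juniper → [Milton:4 / Larch:8 / Grove:13 / Fenby:19 / Fern:23] → Milton (4)
Milton → [Grove:9 / Larch:12 / Fenby:23 / Fern:27] → Grove (9)
Grove → [Larch:21 / Fern:22 / Fenby:29] → Larch (21)
Larch → [Fenby:27 / Fern:30] → Fenby (27)
Fenby → [Fern:20] → Fern (20)
Return Fern→Elm: 12.
Total = 5 + 6 + 4 + 9 + 21 + 27 + 20 + 12 = 104.

104 miles along Elm → Maple → Juniper → Milton → Grove → Larch → Fenby → Fern → Elm.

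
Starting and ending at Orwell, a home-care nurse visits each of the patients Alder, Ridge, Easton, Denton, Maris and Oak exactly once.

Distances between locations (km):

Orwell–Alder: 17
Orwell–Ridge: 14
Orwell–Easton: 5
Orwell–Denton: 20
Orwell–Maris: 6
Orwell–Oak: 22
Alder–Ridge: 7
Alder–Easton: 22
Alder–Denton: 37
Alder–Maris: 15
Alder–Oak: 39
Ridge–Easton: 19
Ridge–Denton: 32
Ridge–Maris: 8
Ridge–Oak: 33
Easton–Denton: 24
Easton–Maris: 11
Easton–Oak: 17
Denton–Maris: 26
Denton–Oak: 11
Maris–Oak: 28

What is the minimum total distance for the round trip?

91 km — the shortest possible round trip.

There are 360 distinct closed tours to check (reversals are equivalent).
Orwell→Alder→Ridge→Easton→Denton→Maris→Oak→Orwell: 17+7+19+24+26+28+22 = 143
Orwell→Alder→Ridge→Easton→Denton→Oak→Maris→Orwell: 17+7+19+24+11+28+6 = 112
Orwell→Alder→Ridge→Easton→Maris→Denton→Oak→Orwell: 17+7+19+11+26+11+22 = 113
Orwell→Alder→Ridge→Easton→Maris→Oak→Denton→Orwell: 17+7+19+11+28+11+20 = 113
Orwell→Alder→Ridge→Easton→Oak→Denton→Maris→Orwell: 17+7+19+17+11+26+6 = 103
Orwell→Alder→Ridge→Easton→Oak→Maris→Denton→Orwell: 17+7+19+17+28+26+20 = 134
Orwell→Alder→Ridge→Denton→Easton→Maris→Oak→Orwell: 17+7+32+24+11+28+22 = 141
Orwell→Alder→Ridge→Denton→Easton→Oak→Maris→Orwell: 17+7+32+24+17+28+6 = 131
… (352 more)
Orwell→Alder→Ridge→Maris→Easton→Oak→Denton→Orwell: 17+7+8+11+17+11+20 = 91  ← best
The minimum is 91.
One optimal route: Orwell → Alder → Ridge → Maris → Easton → Oak → Denton → Orwell (or its reverse).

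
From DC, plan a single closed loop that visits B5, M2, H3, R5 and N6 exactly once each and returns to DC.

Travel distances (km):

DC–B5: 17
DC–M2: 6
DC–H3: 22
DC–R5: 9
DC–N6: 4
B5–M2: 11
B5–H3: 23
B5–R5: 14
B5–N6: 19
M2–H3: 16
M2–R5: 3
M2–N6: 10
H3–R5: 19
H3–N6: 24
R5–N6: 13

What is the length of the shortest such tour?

With 5 stops there are 5!/2 = 60 distinct round trips (a route and its reverse cost the same).
DC-B5-M2-H3-R5-N6-DC: 17+11+16+19+13+4 = 80
DC-B5-M2-H3-N6-R5-DC: 17+11+16+24+13+9 = 90
DC-B5-M2-R5-H3-N6-DC: 17+11+3+19+24+4 = 78
DC-B5-M2-R5-N6-H3-DC: 17+11+3+13+24+22 = 90
DC-B5-M2-N6-H3-R5-DC: 17+11+10+24+19+9 = 90
DC-B5-M2-N6-R5-H3-DC: 17+11+10+13+19+22 = 92
DC-B5-H3-M2-R5-N6-DC: 17+23+16+3+13+4 = 76
DC-B5-H3-M2-N6-R5-DC: 17+23+16+10+13+9 = 88
DC-B5-H3-R5-M2-N6-DC: 17+23+19+3+10+4 = 76
DC-B5-H3-R5-N6-M2-DC: 17+23+19+13+10+6 = 88
DC-B5-H3-N6-M2-R5-DC: 17+23+24+10+3+9 = 86
DC-B5-H3-N6-R5-M2-DC: 17+23+24+13+3+6 = 86
DC-B5-R5-M2-H3-N6-DC: 17+14+3+16+24+4 = 78
DC-B5-R5-M2-N6-H3-DC: 17+14+3+10+24+22 = 90
… (46 more)
DC-M2-R5-B5-H3-N6-DC: 6+3+14+23+24+4 = 74  ← best
The minimum is 74.
One optimal route: DC → M2 → R5 → B5 → H3 → N6 → DC (or its reverse).

Minimum total distance: 74 km.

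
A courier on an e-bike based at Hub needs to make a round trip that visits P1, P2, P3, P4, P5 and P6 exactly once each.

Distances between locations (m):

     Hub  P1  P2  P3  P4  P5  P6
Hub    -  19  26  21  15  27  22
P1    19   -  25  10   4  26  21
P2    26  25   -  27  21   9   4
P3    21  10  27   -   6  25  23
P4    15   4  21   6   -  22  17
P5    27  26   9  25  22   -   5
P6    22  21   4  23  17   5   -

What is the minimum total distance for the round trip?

89 m — the shortest possible round trip.

There are 360 distinct closed tours to check (reversals are equivalent).
Hub→P1→P2→P3→P4→P5→P6→Hub: 19+25+27+6+22+5+22 = 126
Hub→P1→P2→P3→P4→P6→P5→Hub: 19+25+27+6+17+5+27 = 126
Hub→P1→P2→P3→P5→P4→P6→Hub: 19+25+27+25+22+17+22 = 157
Hub→P1→P2→P3→P5→P6→P4→Hub: 19+25+27+25+5+17+15 = 133
Hub→P1→P2→P3→P6→P4→P5→Hub: 19+25+27+23+17+22+27 = 160
Hub→P1→P2→P3→P6→P5→P4→Hub: 19+25+27+23+5+22+15 = 136
Hub→P1→P2→P4→P3→P5→P6→Hub: 19+25+21+6+25+5+22 = 123
Hub→P1→P2→P4→P3→P6→P5→Hub: 19+25+21+6+23+5+27 = 126
… (352 more)
Hub→P1→P4→P3→P5→P2→P6→Hub: 19+4+6+25+9+4+22 = 89  ← best
The minimum is 89.
One optimal route: Hub → P1 → P4 → P3 → P5 → P2 → P6 → Hub (or its reverse).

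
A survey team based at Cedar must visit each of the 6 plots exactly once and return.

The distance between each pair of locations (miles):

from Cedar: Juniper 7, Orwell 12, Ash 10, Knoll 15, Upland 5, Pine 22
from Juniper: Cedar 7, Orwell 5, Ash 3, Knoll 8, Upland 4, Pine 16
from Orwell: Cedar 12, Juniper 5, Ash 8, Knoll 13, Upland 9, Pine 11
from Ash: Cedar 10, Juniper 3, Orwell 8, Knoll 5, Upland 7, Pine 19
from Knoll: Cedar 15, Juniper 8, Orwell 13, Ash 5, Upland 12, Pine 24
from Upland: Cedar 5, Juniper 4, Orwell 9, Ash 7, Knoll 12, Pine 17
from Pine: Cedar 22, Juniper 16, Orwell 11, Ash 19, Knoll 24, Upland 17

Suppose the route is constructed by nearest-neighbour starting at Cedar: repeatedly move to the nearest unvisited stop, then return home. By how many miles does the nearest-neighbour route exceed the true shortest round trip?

2 miles longer than the optimal tour.

From Cedar: Upland=5, Juniper=7, Ash=10, Orwell=12, Knoll=15, Pine=22 → choose Upland (5).
From Upland: Juniper=4, Ash=7, Orwell=9, Knoll=12, Pine=17 → choose Juniper (4).
From Juniper: Ash=3, Orwell=5, Knoll=8, Pine=16 → choose Ash (3).
From Ash: Knoll=5, Orwell=8, Pine=19 → choose Knoll (5).
From Knoll: Orwell=13, Pine=24 → choose Orwell (13).
From Orwell: Pine=11 → choose Pine (11).
NN route Cedar → Upland → Juniper → Ash → Knoll → Orwell → Pine → Cedar costs 63.
Optimal: Cedar → Juniper → Ash → Knoll → Orwell → Pine → Upland → Cedar costs 61 (by enumerating all 360 distinct tours).
Excess = 63 − 61 = 2.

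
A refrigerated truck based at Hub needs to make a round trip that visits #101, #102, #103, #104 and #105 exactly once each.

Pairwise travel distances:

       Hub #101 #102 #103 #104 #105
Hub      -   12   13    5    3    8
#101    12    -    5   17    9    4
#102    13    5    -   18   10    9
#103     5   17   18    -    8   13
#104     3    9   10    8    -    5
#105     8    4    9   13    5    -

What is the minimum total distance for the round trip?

Hub-#101-#102-#103-#104-#105-Hub: 12+5+18+8+5+8 = 56
Hub-#101-#102-#103-#105-#104-Hub: 12+5+18+13+5+3 = 56
Hub-#101-#102-#104-#103-#105-Hub: 12+5+10+8+13+8 = 56
Hub-#101-#102-#104-#105-#103-Hub: 12+5+10+5+13+5 = 50
Hub-#101-#102-#105-#103-#104-Hub: 12+5+9+13+8+3 = 50
Hub-#101-#102-#105-#104-#103-Hub: 12+5+9+5+8+5 = 44
Hub-#101-#103-#102-#104-#105-Hub: 12+17+18+10+5+8 = 70
Hub-#101-#103-#102-#105-#104-Hub: 12+17+18+9+5+3 = 64
Hub-#101-#103-#104-#102-#105-Hub: 12+17+8+10+9+8 = 64
Hub-#101-#103-#104-#105-#102-Hub: 12+17+8+5+9+13 = 64
Hub-#101-#103-#105-#102-#104-Hub: 12+17+13+9+10+3 = 64
Hub-#101-#103-#105-#104-#102-Hub: 12+17+13+5+10+13 = 70
Hub-#101-#104-#102-#103-#105-Hub: 12+9+10+18+13+8 = 70
Hub-#101-#104-#102-#105-#103-Hub: 12+9+10+9+13+5 = 58
… (46 more)
Hub-#102-#101-#105-#104-#103-Hub: 13+5+4+5+8+5 = 40  ← best
The minimum is 40.
One optimal route: Hub → #102 → #101 → #105 → #104 → #103 → Hub (or its reverse).

40 — the shortest possible round trip.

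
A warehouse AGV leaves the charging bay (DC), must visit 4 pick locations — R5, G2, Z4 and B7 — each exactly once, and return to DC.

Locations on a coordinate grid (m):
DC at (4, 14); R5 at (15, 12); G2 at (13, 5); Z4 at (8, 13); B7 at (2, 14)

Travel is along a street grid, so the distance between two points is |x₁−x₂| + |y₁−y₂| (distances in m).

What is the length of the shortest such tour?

Shortest round trip = 44 m.

With 4 stops there are 4!/2 = 12 distinct round trips (a route and its reverse cost the same).
DC→R5→G2→Z4→B7→DC: 13+9+13+7+2 = 44
DC→R5→G2→B7→Z4→DC: 13+9+20+7+5 = 54
DC→R5→Z4→G2→B7→DC: 13+8+13+20+2 = 56
DC→R5→Z4→B7→G2→DC: 13+8+7+20+18 = 66
DC→R5→B7→G2→Z4→DC: 13+15+20+13+5 = 66
DC→R5→B7→Z4→G2→DC: 13+15+7+13+18 = 66
DC→G2→R5→Z4→B7→DC: 18+9+8+7+2 = 44
DC→G2→R5→B7→Z4→DC: 18+9+15+7+5 = 54
DC→G2→Z4→R5→B7→DC: 18+13+8+15+2 = 56
DC→G2→B7→R5→Z4→DC: 18+20+15+8+5 = 66
DC→Z4→R5→G2→B7→DC: 5+8+9+20+2 = 44
DC→Z4→G2→R5→B7→DC: 5+13+9+15+2 = 44
The minimum is 44.
One optimal route: DC → R5 → G2 → Z4 → B7 → DC (or its reverse).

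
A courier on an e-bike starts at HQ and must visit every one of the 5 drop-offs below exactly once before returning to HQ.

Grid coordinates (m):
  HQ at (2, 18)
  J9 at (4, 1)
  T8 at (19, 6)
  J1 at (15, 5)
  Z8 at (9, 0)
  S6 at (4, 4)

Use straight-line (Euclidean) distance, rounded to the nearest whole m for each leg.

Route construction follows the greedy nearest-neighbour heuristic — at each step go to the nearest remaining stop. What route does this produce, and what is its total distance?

55 m along HQ → S6 → J9 → Z8 → J1 → T8 → HQ.

From HQ: distances to unvisited — S6=14, J9=17, J1=18, Z8=19, T8=21. Nearest is S6 (14).
From S6: distances to unvisited — J9=3, Z8=6, J1=11, T8=15. Nearest is J9 (3).
From J9: distances to unvisited — Z8=5, J1=12, T8=16. Nearest is Z8 (5).
From Z8: distances to unvisited — J1=8, T8=12. Nearest is J1 (8).
From J1: distances to unvisited — T8=4. Nearest is T8 (4).
Return T8→HQ: 21.
Total = 14 + 3 + 5 + 8 + 4 + 21 = 55.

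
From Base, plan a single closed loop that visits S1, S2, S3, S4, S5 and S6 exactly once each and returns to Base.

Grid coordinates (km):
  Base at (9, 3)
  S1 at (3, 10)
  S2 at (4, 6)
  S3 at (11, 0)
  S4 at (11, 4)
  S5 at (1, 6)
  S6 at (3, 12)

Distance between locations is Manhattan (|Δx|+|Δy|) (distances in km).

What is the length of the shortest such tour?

Minimum total distance: 44 km.

With 6 stops there are 6!/2 = 360 distinct round trips (a route and its reverse cost the same).
Base-S1-S2-S3-S4-S5-S6-Base: 13+5+13+4+12+8+15 = 70
Base-S1-S2-S3-S4-S6-S5-Base: 13+5+13+4+16+8+11 = 70
Base-S1-S2-S3-S5-S4-S6-Base: 13+5+13+16+12+16+15 = 90
Base-S1-S2-S3-S5-S6-S4-Base: 13+5+13+16+8+16+3 = 74
Base-S1-S2-S3-S6-S4-S5-Base: 13+5+13+20+16+12+11 = 90
Base-S1-S2-S3-S6-S5-S4-Base: 13+5+13+20+8+12+3 = 74
Base-S1-S2-S4-S3-S5-S6-Base: 13+5+9+4+16+8+15 = 70
Base-S1-S2-S4-S3-S6-S5-Base: 13+5+9+4+20+8+11 = 70
… (352 more)
Base-S1-S6-S5-S2-S4-S3-Base: 13+2+8+3+9+4+5 = 44  ← best
The minimum is 44.
One optimal route: Base → S1 → S6 → S5 → S2 → S4 → S3 → Base (or its reverse).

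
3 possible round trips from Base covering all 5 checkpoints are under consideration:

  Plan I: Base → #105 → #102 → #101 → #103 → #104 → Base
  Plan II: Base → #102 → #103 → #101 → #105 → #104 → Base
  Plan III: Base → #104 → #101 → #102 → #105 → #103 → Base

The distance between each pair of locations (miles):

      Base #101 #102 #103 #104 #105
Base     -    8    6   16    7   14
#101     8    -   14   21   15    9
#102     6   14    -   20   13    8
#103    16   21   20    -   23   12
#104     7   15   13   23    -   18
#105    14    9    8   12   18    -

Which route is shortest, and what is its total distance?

Plan I: 14 + 8 + 14 + 21 + 23 + 7 = 87
Plan II: 6 + 20 + 21 + 9 + 18 + 7 = 81
Plan III: 7 + 15 + 14 + 8 + 12 + 16 = 72

Shortest is Plan III, total 72 miles.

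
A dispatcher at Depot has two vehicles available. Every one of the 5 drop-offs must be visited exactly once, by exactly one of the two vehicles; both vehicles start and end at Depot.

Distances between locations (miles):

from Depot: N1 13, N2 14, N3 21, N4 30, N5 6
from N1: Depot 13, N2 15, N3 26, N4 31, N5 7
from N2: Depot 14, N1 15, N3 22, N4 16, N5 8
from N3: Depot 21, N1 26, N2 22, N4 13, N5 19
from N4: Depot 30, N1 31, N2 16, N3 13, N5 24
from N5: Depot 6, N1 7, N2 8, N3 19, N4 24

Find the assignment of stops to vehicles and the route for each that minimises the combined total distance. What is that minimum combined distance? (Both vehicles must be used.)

There are 2^4 − 1 = 15 ways to divide the 5 stops into two non-empty groups. For each, the best each vehicle can do is its own shortest tour through its group:
  {N1} + {N2, N3, N4, N5}: 26 + 64 = 90
  {N2} + {N1, N3, N4, N5}: 28 + 78 = 106
  {N1, N2} + {N3, N4, N5}: 42 + 64 = 106
  {N3} + {N1, N2, N4, N5}: 42 + 74 = 116
  {N1, N3} + {N2, N4, N5}: 60 + 60 = 120
  {N2, N3} + {N1, N4, N5}: 57 + 74 = 131
  … (15 splits in total)
Best: vehicle 1 Depot → N1 → Depot = 26; vehicle 2 Depot → N3 → N4 → N2 → N5 → Depot = 64; combined 90.

90 miles — the smallest possible combined total.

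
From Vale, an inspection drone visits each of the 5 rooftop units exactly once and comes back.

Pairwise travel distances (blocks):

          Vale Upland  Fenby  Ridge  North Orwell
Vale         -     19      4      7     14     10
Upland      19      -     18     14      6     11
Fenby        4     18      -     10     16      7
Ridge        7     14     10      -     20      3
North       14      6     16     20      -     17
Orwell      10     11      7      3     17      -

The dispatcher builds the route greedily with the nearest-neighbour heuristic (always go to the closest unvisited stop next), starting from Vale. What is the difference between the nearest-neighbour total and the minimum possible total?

From Vale: Fenby=4, Ridge=7, Orwell=10, North=14, Upland=19 → choose Fenby (4).
From Fenby: Orwell=7, Ridge=10, North=16, Upland=18 → choose Orwell (7).
From Orwell: Ridge=3, Upland=11, North=17 → choose Ridge (3).
From Ridge: Upland=14, North=20 → choose Upland (14).
From Upland: North=6 → choose North (6).
NN route Vale → Fenby → Orwell → Ridge → Upland → North → Vale costs 48.
Optimal: Vale → Fenby → North → Upland → Orwell → Ridge → Vale costs 47 (by enumerating all 60 distinct tours).
Excess = 48 − 47 = 1.

Excess over optimum: 1 blocks.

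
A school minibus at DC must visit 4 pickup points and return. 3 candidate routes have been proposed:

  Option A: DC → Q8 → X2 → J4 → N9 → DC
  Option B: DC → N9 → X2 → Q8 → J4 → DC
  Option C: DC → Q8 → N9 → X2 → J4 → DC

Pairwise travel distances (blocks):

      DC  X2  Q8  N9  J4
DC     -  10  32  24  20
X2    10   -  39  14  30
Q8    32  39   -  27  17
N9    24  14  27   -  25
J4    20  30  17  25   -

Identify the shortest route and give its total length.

Option A: 32 + 39 + 30 + 25 + 24 = 150
Option B: 24 + 14 + 39 + 17 + 20 = 114
Option C: 32 + 27 + 14 + 30 + 20 = 123

Shortest is Option B, total 114 blocks.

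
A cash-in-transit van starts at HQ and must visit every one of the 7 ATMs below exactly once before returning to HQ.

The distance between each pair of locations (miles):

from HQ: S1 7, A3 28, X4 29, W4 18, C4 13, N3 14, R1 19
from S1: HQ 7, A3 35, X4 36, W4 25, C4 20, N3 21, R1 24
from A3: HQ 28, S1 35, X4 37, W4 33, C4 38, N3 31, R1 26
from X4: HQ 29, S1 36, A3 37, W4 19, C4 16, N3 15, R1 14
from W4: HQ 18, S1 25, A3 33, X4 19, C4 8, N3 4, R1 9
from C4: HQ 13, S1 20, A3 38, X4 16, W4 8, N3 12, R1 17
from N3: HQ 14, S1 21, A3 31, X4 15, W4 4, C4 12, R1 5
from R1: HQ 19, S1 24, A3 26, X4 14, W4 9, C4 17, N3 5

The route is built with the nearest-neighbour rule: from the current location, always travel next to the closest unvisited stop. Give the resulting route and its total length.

At HQ the remaining stops are S1 7, C4 13, N3 14, W4 18, R1 19, A3 28, X4 29; go to S1.
At S1 the remaining stops are C4 20, N3 21, R1 24, W4 25, A3 35, X4 36; go to C4.
At C4 the remaining stops are W4 8, N3 12, X4 16, R1 17, A3 38; go to W4.
At W4 the remaining stops are N3 4, R1 9, X4 19, A3 33; go to N3.
At N3 the remaining stops are R1 5, X4 15, A3 31; go to R1.
At R1 the remaining stops are X4 14, A3 26; go to X4.
At X4 the remaining stops are A3 37; go to A3.
Return A3→HQ: 28.
Total = 7 + 20 + 8 + 4 + 5 + 14 + 37 + 28 = 123.

123 miles along HQ → S1 → C4 → W4 → N3 → R1 → X4 → A3 → HQ.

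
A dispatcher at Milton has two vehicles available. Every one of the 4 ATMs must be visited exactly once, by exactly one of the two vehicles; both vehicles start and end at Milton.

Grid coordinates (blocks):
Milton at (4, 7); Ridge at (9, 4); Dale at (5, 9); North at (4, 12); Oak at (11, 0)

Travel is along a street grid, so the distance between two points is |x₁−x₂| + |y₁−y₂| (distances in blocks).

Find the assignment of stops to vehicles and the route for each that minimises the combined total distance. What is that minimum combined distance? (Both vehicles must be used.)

There are 2^3 − 1 = 7 ways to divide the 4 stops into two non-empty groups. For each, the best each vehicle can do is its own shortest tour through its group:
  {Ridge} + {Dale, North, Oak}: 16 + 38 = 54
  {Dale} + {Ridge, North, Oak}: 6 + 38 = 44
  {Ridge, Dale} + {North, Oak}: 20 + 38 = 58
  {North} + {Ridge, Dale, Oak}: 10 + 32 = 42
  {Ridge, North} + {Dale, Oak}: 26 + 32 = 58
  {Dale, North} + {Ridge, Oak}: 12 + 28 = 40
  … (7 splits in total)
Best: vehicle 1 Milton → Dale → North → Milton = 12; vehicle 2 Milton → Ridge → Oak → Milton = 28; combined 40.

Minimum combined distance: 40 blocks.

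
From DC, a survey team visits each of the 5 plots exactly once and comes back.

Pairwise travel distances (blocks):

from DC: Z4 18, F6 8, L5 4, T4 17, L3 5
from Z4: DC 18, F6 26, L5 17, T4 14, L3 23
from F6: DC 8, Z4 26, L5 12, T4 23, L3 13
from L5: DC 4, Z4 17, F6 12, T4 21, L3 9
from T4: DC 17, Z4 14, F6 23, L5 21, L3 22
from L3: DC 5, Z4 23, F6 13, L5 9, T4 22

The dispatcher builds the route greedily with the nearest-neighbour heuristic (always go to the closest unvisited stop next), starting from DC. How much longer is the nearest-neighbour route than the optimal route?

DC: L5=4, L3=5, F6=8, T4=17, Z4=18 ⇒ L5
L5: L3=9, F6=12, Z4=17, T4=21 ⇒ L3
L3: F6=13, T4=22, Z4=23 ⇒ F6
F6: T4=23, Z4=26 ⇒ T4
T4: Z4=14 ⇒ Z4
NN route DC → L5 → L3 → F6 → T4 → Z4 → DC costs 81.
Optimal: DC → F6 → T4 → Z4 → L5 → L3 → DC costs 76 (by enumerating all 60 distinct tours).
Excess = 81 − 76 = 5.

Excess over optimum: 5 blocks.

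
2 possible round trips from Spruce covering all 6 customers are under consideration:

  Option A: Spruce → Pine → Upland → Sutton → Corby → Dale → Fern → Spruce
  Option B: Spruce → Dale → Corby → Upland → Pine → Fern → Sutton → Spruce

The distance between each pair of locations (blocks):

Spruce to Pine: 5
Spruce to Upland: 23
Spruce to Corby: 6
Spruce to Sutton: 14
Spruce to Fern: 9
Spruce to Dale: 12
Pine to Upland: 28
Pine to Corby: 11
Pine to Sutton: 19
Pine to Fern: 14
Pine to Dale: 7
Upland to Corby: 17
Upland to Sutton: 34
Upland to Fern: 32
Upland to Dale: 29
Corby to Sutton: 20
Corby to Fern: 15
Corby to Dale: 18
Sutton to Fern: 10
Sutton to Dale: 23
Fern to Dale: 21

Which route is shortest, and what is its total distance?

113 blocks — Option B is the shortest.

Option A: 5 + 28 + 34 + 20 + 18 + 21 + 9 = 135
Option B: 12 + 18 + 17 + 28 + 14 + 10 + 14 = 113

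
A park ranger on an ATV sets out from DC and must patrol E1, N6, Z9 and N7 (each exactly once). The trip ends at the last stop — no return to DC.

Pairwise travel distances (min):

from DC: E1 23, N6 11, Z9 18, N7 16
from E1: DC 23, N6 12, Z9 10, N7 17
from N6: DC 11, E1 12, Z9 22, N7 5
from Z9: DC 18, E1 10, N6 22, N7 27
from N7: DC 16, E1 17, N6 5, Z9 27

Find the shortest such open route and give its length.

There are 4! = 24 possible orderings.
DC→E1→N6→Z9→N7: 23+12+22+27 = 84
DC→E1→N6→N7→Z9: 23+12+5+27 = 67
DC→E1→Z9→N6→N7: 23+10+22+5 = 60
DC→E1→Z9→N7→N6: 23+10+27+5 = 65
DC→E1→N7→N6→Z9: 23+17+5+22 = 67
DC→E1→N7→Z9→N6: 23+17+27+22 = 89
DC→N6→E1→Z9→N7: 11+12+10+27 = 60
DC→N6→E1→N7→Z9: 11+12+17+27 = 67
DC→N6→Z9→E1→N7: 11+22+10+17 = 60
DC→N6→Z9→N7→E1: 11+22+27+17 = 77
DC→N6→N7→E1→Z9: 11+5+17+10 = 43
DC→N6→N7→Z9→E1: 11+5+27+10 = 53
DC→Z9→E1→N6→N7: 18+10+12+5 = 45
DC→Z9→E1→N7→N6: 18+10+17+5 = 50
… (10 more)
The minimum is 43.
One shortest path: DC → N6 → N7 → E1 → Z9.

Minimum one-way distance = 43 min.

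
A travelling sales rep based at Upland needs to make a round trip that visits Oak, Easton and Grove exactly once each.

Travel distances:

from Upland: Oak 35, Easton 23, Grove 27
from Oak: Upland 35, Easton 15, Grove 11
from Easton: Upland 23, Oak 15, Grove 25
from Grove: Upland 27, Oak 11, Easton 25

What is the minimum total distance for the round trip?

76 — the shortest possible round trip.

Upland→Oak→Easton→Grove→Upland: 35+15+25+27 = 102
Upland→Oak→Grove→Easton→Upland: 35+11+25+23 = 94
Upland→Easton→Oak→Grove→Upland: 23+15+11+27 = 76
The minimum is 76.
One optimal route: Upland → Easton → Oak → Grove → Upland (or its reverse).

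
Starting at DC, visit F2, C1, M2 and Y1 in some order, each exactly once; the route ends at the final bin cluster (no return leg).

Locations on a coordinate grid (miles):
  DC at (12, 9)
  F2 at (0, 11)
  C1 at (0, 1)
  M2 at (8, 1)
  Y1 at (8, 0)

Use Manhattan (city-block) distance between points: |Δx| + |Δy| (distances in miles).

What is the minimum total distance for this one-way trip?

There are 4! = 24 possible orderings.
DC - F2 - C1 - M2 - Y1: 14+10+8+1 = 33
DC - F2 - C1 - Y1 - M2: 14+10+9+1 = 34
DC - F2 - M2 - C1 - Y1: 14+18+8+9 = 49
DC - F2 - M2 - Y1 - C1: 14+18+1+9 = 42
DC - F2 - Y1 - C1 - M2: 14+19+9+8 = 50
DC - F2 - Y1 - M2 - C1: 14+19+1+8 = 42
DC - C1 - F2 - M2 - Y1: 20+10+18+1 = 49
DC - C1 - F2 - Y1 - M2: 20+10+19+1 = 50
DC - C1 - M2 - F2 - Y1: 20+8+18+19 = 65
DC - C1 - M2 - Y1 - F2: 20+8+1+19 = 48
DC - C1 - Y1 - F2 - M2: 20+9+19+18 = 66
DC - C1 - Y1 - M2 - F2: 20+9+1+18 = 48
DC - M2 - F2 - C1 - Y1: 12+18+10+9 = 49
DC - M2 - F2 - Y1 - C1: 12+18+19+9 = 58
… (10 more)
DC - M2 - Y1 - C1 - F2: 12+1+9+10 = 32  ← best
The minimum is 32.
One shortest path: DC → M2 → Y1 → C1 → F2.

Minimum one-way distance = 32 miles.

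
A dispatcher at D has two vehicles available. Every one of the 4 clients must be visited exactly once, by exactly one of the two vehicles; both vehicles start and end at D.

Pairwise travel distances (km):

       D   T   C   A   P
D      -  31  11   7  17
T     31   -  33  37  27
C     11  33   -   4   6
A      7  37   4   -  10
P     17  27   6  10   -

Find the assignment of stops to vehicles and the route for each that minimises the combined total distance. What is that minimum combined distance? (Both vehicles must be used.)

There are 2^3 − 1 = 7 ways to divide the 4 stops into two non-empty groups. For each, the best each vehicle can do is its own shortest tour through its group:
  {T} + {C, A, P}: 62 + 34 = 96
  {C} + {T, A, P}: 22 + 75 = 97
  {T, C} + {A, P}: 75 + 34 = 109
  {A} + {T, C, P}: 14 + 75 = 89
  {T, A} + {C, P}: 75 + 34 = 109
  {C, A} + {T, P}: 22 + 75 = 97
  … (7 splits in total)
Best: vehicle 1 D → A → D = 14; vehicle 2 D → T → P → C → D = 75; combined 89.

Minimum combined distance: 89 km.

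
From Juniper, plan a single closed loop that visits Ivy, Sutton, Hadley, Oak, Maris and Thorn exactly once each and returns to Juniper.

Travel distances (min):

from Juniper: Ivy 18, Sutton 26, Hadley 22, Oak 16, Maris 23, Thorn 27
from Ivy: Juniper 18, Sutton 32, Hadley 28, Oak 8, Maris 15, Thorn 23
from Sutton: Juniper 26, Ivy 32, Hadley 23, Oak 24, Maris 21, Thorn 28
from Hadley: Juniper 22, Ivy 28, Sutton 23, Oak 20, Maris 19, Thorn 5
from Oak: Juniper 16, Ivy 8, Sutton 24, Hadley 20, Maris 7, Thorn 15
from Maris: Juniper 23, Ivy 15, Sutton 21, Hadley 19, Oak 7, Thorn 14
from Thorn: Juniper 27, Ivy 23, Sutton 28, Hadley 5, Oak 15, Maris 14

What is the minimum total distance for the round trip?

101 min — the shortest possible round trip.

There are 360 distinct closed tours to check (reversals are equivalent).
Juniper - Ivy - Sutton - Hadley - Oak - Maris - Thorn - Juniper: 18+32+23+20+7+14+27 = 141
Juniper - Ivy - Sutton - Hadley - Oak - Thorn - Maris - Juniper: 18+32+23+20+15+14+23 = 145
Juniper - Ivy - Sutton - Hadley - Maris - Oak - Thorn - Juniper: 18+32+23+19+7+15+27 = 141
Juniper - Ivy - Sutton - Hadley - Maris - Thorn - Oak - Juniper: 18+32+23+19+14+15+16 = 137
Juniper - Ivy - Sutton - Hadley - Thorn - Oak - Maris - Juniper: 18+32+23+5+15+7+23 = 123
Juniper - Ivy - Sutton - Hadley - Thorn - Maris - Oak - Juniper: 18+32+23+5+14+7+16 = 115
Juniper - Ivy - Sutton - Oak - Hadley - Maris - Thorn - Juniper: 18+32+24+20+19+14+27 = 154
Juniper - Ivy - Sutton - Oak - Hadley - Thorn - Maris - Juniper: 18+32+24+20+5+14+23 = 136
… (352 more)
Juniper - Ivy - Oak - Maris - Thorn - Hadley - Sutton - Juniper: 18+8+7+14+5+23+26 = 101  ← best
The minimum is 101.
One optimal route: Juniper → Ivy → Oak → Maris → Thorn → Hadley → Sutton → Juniper (or its reverse).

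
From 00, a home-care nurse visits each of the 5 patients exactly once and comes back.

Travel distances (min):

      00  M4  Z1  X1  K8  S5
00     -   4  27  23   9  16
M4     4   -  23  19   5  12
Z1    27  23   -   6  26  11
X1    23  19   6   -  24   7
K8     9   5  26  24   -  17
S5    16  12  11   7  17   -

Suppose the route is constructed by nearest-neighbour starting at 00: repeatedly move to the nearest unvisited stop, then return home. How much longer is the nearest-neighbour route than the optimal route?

00: M4=4, K8=9, S5=16, X1=23, Z1=27 ⇒ M4
M4: K8=5, S5=12, X1=19, Z1=23 ⇒ K8
K8: S5=17, X1=24, Z1=26 ⇒ S5
S5: X1=7, Z1=11 ⇒ X1
X1: Z1=6 ⇒ Z1
NN route 00 → M4 → K8 → S5 → X1 → Z1 → 00 costs 66.
Optimal: 00 → M4 → K8 → Z1 → X1 → S5 → 00 costs 64 (by enumerating all 60 distinct tours).
Excess = 66 − 64 = 2.

Excess over optimum: 2 min.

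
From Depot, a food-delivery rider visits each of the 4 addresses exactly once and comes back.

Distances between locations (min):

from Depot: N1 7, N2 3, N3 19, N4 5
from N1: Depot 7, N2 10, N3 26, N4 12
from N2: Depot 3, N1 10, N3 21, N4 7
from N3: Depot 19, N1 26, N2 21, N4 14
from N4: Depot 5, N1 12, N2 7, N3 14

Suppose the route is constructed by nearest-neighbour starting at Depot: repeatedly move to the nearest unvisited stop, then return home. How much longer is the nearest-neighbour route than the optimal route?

10 min longer than the optimal tour.

Depot: N2=3, N4=5, N1=7, N3=19 ⇒ N2
N2: N4=7, N1=10, N3=21 ⇒ N4
N4: N1=12, N3=14 ⇒ N1
N1: N3=26 ⇒ N3
NN route Depot → N2 → N4 → N1 → N3 → Depot costs 67.
Optimal: Depot → N1 → N2 → N3 → N4 → Depot costs 57 (by enumerating all 12 distinct tours).
Excess = 67 − 57 = 10.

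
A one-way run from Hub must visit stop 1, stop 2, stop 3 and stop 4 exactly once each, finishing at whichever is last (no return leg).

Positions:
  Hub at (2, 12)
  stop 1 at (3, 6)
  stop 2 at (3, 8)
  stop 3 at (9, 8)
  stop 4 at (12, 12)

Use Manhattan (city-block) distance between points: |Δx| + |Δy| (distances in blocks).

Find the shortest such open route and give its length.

22 blocks — the minimum one-way total.

There are 4! = 24 possible orderings.
Hub→stop 1→stop 2→stop 3→stop 4: 7+2+6+7 = 22
Hub→stop 1→stop 2→stop 4→stop 3: 7+2+13+7 = 29
Hub→stop 1→stop 3→stop 2→stop 4: 7+8+6+13 = 34
Hub→stop 1→stop 3→stop 4→stop 2: 7+8+7+13 = 35
Hub→stop 1→stop 4→stop 2→stop 3: 7+15+13+6 = 41
Hub→stop 1→stop 4→stop 3→stop 2: 7+15+7+6 = 35
Hub→stop 2→stop 1→stop 3→stop 4: 5+2+8+7 = 22
Hub→stop 2→stop 1→stop 4→stop 3: 5+2+15+7 = 29
Hub→stop 2→stop 3→stop 1→stop 4: 5+6+8+15 = 34
Hub→stop 2→stop 3→stop 4→stop 1: 5+6+7+15 = 33
Hub→stop 2→stop 4→stop 1→stop 3: 5+13+15+8 = 41
Hub→stop 2→stop 4→stop 3→stop 1: 5+13+7+8 = 33
Hub→stop 3→stop 1→stop 2→stop 4: 11+8+2+13 = 34
Hub→stop 3→stop 1→stop 4→stop 2: 11+8+15+13 = 47
… (10 more)
The minimum is 22.
One shortest path: Hub → stop 1 → stop 2 → stop 3 → stop 4.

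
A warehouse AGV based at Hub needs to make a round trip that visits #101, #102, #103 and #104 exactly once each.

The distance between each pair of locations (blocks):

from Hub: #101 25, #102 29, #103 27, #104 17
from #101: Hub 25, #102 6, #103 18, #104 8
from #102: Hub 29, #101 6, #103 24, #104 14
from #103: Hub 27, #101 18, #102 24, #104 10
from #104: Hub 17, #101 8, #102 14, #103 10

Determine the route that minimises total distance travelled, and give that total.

Hub - #101 - #102 - #103 - #104 - Hub: 25+6+24+10+17 = 82
Hub - #101 - #102 - #104 - #103 - Hub: 25+6+14+10+27 = 82
Hub - #101 - #103 - #102 - #104 - Hub: 25+18+24+14+17 = 98
Hub - #101 - #103 - #104 - #102 - Hub: 25+18+10+14+29 = 96
Hub - #101 - #104 - #102 - #103 - Hub: 25+8+14+24+27 = 98
Hub - #101 - #104 - #103 - #102 - Hub: 25+8+10+24+29 = 96
Hub - #102 - #101 - #103 - #104 - Hub: 29+6+18+10+17 = 80
Hub - #102 - #101 - #104 - #103 - Hub: 29+6+8+10+27 = 80
Hub - #102 - #103 - #101 - #104 - Hub: 29+24+18+8+17 = 96
Hub - #102 - #104 - #101 - #103 - Hub: 29+14+8+18+27 = 96
Hub - #103 - #101 - #102 - #104 - Hub: 27+18+6+14+17 = 82
Hub - #103 - #102 - #101 - #104 - Hub: 27+24+6+8+17 = 82
The minimum is 80.
One optimal route: Hub → #102 → #101 → #103 → #104 → Hub (or its reverse).

Shortest round trip = 80 blocks.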